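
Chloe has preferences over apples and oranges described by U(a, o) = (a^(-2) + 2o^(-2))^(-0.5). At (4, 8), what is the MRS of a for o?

MRS = 4

For CES with ρ = -2, MRS = (1/2)·(o/a)^3.
At (4, 8): MRS = 4.
So at (4, 8) the consumer would give up 4 units of o for one more unit of a.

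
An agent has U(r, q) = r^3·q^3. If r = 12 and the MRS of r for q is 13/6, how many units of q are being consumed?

q = 26

MU_r = 3·r^2·q^3 and MU_q = 3·r^3·q^2.
MRS = MU_r/MU_q = q/r.
Substitute r = 12: MRS = q/12. Setting q/12 = 13/6 gives q = (13/6)·12 = 26.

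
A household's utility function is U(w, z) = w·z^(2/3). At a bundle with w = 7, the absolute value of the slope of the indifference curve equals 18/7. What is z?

MU_w = z^(2/3) and MU_z = 2/3·w·z^(-1/3).
MRS = MU_w/MU_z = (1.5)·z/w.
Substitute w = 7: MRS = z/(14/3). Setting z/(14/3) = 18/7 gives z = (18/7)·(14/3) = 12.

z = 12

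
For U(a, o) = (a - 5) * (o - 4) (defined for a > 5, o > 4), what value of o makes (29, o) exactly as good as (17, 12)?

U(17, 12) = 96.
Set U(29, o) = 96 and solve.
With a = 29: (29 − 5) = 24, so (o − 4) = 96/24 = 4.
So o = 4 + 4 = 8.
Check: U(29, 8) = 96.

o = 8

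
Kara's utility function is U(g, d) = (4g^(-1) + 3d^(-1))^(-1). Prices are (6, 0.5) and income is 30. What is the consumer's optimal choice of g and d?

g* = 4, d* = 12

For CES with ρ = -1, MRS = (4/3)·(d/g)^2.
Tangency: set MRS = p_g/p_d = 6/0.5 = 12.
So (d/g)^2 = 9; taking the square root, d/g = 3, i.e. d = 3·g.
Substitute into the budget 6·g + 0.5·d = 30: 7.5·g = 30, so g* = 4 and d* = 3·4 = 12.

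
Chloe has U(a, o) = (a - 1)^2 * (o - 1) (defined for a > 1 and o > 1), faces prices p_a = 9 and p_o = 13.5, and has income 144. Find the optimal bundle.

a* = 10, o* = 4

MU_a = 2·(a−1)·(o−1), MU_o = (a−1)^2.
MRS = (2/1)·(o−1)/(a−1).
Tangency: set MRS = p_a/p_o = 9/13.5 = 2/3.
So (2/1)·(o − 1)/(a − 1) = 2/3, i.e. (o − 1) = (1/3)·(a − 1).
Rewrite the budget in excess-of-subsistence terms: 9·(a − 1) + 13.5·(o − 1) = 144 − 9·1 − 13.5·1 = 121.5.
Substituting, 13.5·(a − 1) = 121.5, so a − 1 = 9 and a* = 10.
Then o − 1 = (1/3)·9 = 3, so o* = 4.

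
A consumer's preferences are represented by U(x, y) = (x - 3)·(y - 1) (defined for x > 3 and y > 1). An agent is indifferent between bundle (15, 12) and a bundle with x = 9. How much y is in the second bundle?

U(15, 12) = 132.
Set U(9, y) = 132 and solve.
With x = 9: (9 − 3) = 6, so (y − 1) = 132/6 = 22.
So y = 1 + 22 = 23.
Check: U(9, 23) = 132.

y = 23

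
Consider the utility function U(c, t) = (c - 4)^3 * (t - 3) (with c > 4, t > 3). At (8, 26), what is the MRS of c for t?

MRS = 17.25

MU_c = 3·(c−4)^2·(t−3), MU_t = (c−4)^3.
MRS = (3/1)·(t−3)/(c−4).
At (8, 26): MRS = 17.25.
The indifference curve has slope −17.25 at this bundle.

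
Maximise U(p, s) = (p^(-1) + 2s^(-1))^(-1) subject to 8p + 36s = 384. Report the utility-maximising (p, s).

For CES with ρ = -1, MRS = (1/2)·(s/p)^2.
Tangency: set MRS = p_p/p_s = 8/36 = 2/9.
So (s/p)^2 = 4/9; taking the square root, s/p = 2/3, i.e. s = (2/3)·p.
Substitute into the budget 8·p + 36·s = 384: 32·p = 384, so p* = 12 and s* = (2/3)·12 = 8.

p* = 12, s* = 8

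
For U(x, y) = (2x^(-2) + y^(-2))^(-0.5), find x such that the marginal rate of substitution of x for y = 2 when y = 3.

x = 3

For CES with ρ = -2, MRS = (2/1)·(y/x)^3.
Setting (2/1)·(3/x)^3 = 2 gives (3/x)^3 = 1, so 3/x = 1 and x = 3.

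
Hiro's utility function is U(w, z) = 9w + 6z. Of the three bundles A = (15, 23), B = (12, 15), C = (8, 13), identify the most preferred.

Bundle A

Evaluate utility at each bundle:
U(A) = 273.
U(B) = 198.
U(C) = 150.
Highest utility is A, so A ≻ B ≻ C.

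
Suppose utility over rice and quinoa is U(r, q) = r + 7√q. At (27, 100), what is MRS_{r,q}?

MU_r = 1, MU_q = 7/(2√q).
MRS = 1 ÷ (7/(2√q)).
At (27, 100): MRS = 20/7.
So at (27, 100) the consumer would give up 20/7 units of q for one more unit of r.

MRS = 20/7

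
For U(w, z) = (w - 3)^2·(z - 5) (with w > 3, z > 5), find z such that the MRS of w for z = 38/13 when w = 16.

MU_w = 2·(w−3)·(z−5), MU_z = (w−3)^2.
MRS = (2/1)·(z−5)/(w−3).
Substitute w = 16: MRS = (z − 5)/6.5. Setting this equal to 38/13 gives z − 5 = (38/13)·6.5 = 19, so z = 24.

z = 24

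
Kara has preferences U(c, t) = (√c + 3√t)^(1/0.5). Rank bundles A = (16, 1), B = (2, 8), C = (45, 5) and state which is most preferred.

Bundle C

Evaluate utility at each bundle:
U(A) = 49.000.
U(B) = 98.000.
U(C) = 180.000.
Highest utility is C, so C ≻ B ≻ A.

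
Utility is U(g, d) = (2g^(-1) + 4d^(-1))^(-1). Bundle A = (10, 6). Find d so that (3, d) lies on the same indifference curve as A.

d = 20

U depends on (g, d) only through S = 2g^(-1) + 4d^(-1), so equal utility means equal S. At (10, 6): S = 13/15.
With g = 3: 2·3^(-1) = 2/3, so 4d^(-1) = 13/15 − 2/3 = 0.2, i.e. d^(-1) = 0.05.
Hence d = 1/0.05 = 20.
Check: U(3, 20) = 1.1538.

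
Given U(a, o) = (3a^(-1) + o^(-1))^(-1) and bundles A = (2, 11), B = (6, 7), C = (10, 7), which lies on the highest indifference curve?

Bundle C

Evaluate utility at each bundle:
U(A) = 0.629.
U(B) = 1.556.
U(C) = 2.258.
Highest utility is C, so C ≻ B ≻ A.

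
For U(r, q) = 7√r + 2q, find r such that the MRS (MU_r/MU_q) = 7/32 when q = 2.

MU_r = 7/(2√r), MU_q = 2.
MRS = 7/(2√r) ÷ 2.
MRS depends only on r: 1.75/√r = 7/32 ⇒ √r = 1.75/(7/32) = 8 ⇒ r = 64.

r = 64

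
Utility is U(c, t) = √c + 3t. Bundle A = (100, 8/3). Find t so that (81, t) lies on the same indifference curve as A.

U(100, 8/3) = 18.
Set U(81, t) = 18 and solve.
With c = 81: √81 = 9, so 3t = 18 − 9 = 9 and t = 3.
Check: U(81, 3) = 18.

t = 3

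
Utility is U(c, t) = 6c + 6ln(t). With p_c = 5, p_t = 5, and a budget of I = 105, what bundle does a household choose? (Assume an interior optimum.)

c* = 20, t* = 1

MU_c = 6, MU_t = 6/t.
MRS = 6 ÷ (6/t).
Tangency: set MRS = p_c/p_t = 5/5 = 1.
MRS depends only on t: t = 1 ⇒ t* = 1.
From the budget, 5·c = 105 − 5·1 = 100, so c* = 20.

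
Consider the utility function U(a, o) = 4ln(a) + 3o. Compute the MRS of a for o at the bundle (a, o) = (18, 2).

MRS = 2/27

MU_a = 4/a, MU_o = 3.
MRS = 4/a ÷ 3.
At (18, 2): MRS = 2/27.
That is, one extra unit of a is worth 2/27 units of o at the margin.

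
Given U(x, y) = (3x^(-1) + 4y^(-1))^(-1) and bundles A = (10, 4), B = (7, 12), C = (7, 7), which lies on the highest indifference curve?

Bundle B

Evaluate utility at each bundle:
U(A) = 0.769.
U(B) = 1.312.
U(C) = 1.000.
Highest utility is B, so B ≻ C ≻ A.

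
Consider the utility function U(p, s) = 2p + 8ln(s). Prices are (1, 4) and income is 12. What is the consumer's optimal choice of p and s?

p* = 8, s* = 1

MU_p = 2, MU_s = 8/s.
MRS = 2 ÷ (8/s).
Tangency: set MRS = p_p/p_s = 1/4 = 0.25.
MRS depends only on s: 0.25·s = 0.25 ⇒ s* = 0.25/0.25 = 1.
From the budget, 1·p = 12 − 4·1 = 8, so p* = 8.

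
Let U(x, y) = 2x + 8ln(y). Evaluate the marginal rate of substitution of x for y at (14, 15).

MU_x = 2, MU_y = 8/y.
MRS = 2 ÷ (8/y).
At (14, 15): MRS = 3.75.
So at (14, 15) the consumer would give up 3.75 units of y for one more unit of x.

MRS = 3.75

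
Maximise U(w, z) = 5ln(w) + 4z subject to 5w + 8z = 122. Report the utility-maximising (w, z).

w* = 2, z* = 14

MU_w = 5/w, MU_z = 4.
MRS = 5/w ÷ 4.
Tangency: set MRS = p_w/p_z = 5/8 = 0.625.
MRS depends only on w: 1.25/w = 0.625 ⇒ w* = 1.25/0.625 = 2.
From the budget, 8·z = 122 − 5·2 = 112, so z* = 14.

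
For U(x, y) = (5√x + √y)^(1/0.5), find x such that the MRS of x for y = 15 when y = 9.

For CES with ρ = 0.5, MRS = (5/1)·√(y/x).
Setting (5/1)·√(9/x) = 15 gives √(9/x) = 3, so 9/x = 9 and x = 1.

x = 1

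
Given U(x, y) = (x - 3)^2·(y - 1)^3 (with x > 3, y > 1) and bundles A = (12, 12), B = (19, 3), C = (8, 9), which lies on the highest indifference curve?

Bundle A

Evaluate utility at each bundle:
U(A) = 107811.
U(B) = 2048.
U(C) = 12800.
Highest utility is A, so A ≻ C ≻ B.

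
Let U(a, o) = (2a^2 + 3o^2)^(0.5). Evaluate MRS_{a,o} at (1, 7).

MRS = 2/21

For CES with ρ = 2, MRS = (2/3)·(o/a)^(-1).
At (1, 7): MRS = 2/21.
The indifference curve has slope −2/21 at this bundle.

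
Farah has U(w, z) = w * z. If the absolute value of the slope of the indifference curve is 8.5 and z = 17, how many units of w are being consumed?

w = 2

MU_w = z and MU_z = w.
MRS = MU_w/MU_z = z/w.
Substitute z = 17: MRS = 17/w. Setting 17/w = 8.5 gives w = 17/8.5 = 2.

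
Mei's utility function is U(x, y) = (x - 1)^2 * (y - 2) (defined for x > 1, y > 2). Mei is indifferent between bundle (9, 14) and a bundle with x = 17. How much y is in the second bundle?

U(9, 14) = 768.
Set U(17, y) = 768 and solve.
With x = 17: (17 − 1)^2 = 256, so (y − 2) = 768/256 = 3.
So y = 2 + 3 = 5.
Check: U(17, 5) = 768.

y = 5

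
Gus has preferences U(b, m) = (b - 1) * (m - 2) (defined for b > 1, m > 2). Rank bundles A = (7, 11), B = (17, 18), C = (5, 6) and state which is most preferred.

Evaluate utility at each bundle:
U(A) = 54.
U(B) = 256.
U(C) = 16.
Highest utility is B, so B ≻ A ≻ C.

Bundle B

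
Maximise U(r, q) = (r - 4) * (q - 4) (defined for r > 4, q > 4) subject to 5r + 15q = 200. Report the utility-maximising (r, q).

r* = 16, q* = 8

MU_r = (q−4), MU_q = (r−4).
MRS = (q−4)/(r−4).
Tangency: set MRS = p_r/p_q = 5/15 = 1/3.
So (q − 4)/(r − 4) = 1/3, i.e. (q − 4) = (1/3)·(r − 4).
Rewrite the budget in excess-of-subsistence terms: 5·(r − 4) + 15·(q − 4) = 200 − 5·4 − 15·4 = 120.
Substituting, 10·(r − 4) = 120, so r − 4 = 12 and r* = 16.
Then q − 4 = (1/3)·12 = 4, so q* = 8.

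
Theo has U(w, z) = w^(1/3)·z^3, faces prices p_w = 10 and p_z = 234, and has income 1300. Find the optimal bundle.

w* = 13, z* = 5

MU_w = 1/3·w^(-2/3)·z^3 and MU_z = 3·w^(1/3)·z^2.
MRS = MU_w/MU_z = (1/9)·z/w.
Tangency: set MRS = p_w/p_z = 10/234 = 5/117.
So (1/9)·z/w = 5/117, i.e. z = (5/13)·w.
Substitute into the budget 10·w + 234·z = 1300: 100·w = 1300, so w* = 13.
Then z* = (5/13)·13 = 5.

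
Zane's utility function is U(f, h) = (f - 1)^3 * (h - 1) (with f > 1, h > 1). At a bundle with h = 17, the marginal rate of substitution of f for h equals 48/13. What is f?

MU_f = 3·(f−1)^2·(h−1), MU_h = (f−1)^3.
MRS = (3/1)·(h−1)/(f−1).
Substitute h = 17: MRS = 48/(f − 1). Setting this equal to 48/13 gives f − 1 = 48/(48/13) = 13, so f = 14.

f = 14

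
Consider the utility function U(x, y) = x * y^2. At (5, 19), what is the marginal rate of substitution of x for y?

MRS = 1.9

MU_x = y^2 and MU_y = 2·x·y.
MRS = MU_x/MU_y = (1/2)·y/x.
At (5, 19): MRS = 1.9.
So at (5, 19) the consumer would give up 1.9 units of y for one more unit of x.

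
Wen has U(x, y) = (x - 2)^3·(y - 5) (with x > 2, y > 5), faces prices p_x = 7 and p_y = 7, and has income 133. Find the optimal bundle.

x* = 11, y* = 8

MU_x = 3·(x−2)^2·(y−5), MU_y = (x−2)^3.
MRS = (3/1)·(y−5)/(x−2).
Tangency: set MRS = p_x/p_y = 7/7 = 1.
So (3/1)·(y − 5)/(x − 2) = 1, i.e. (y − 5) = (1/3)·(x − 2).
Rewrite the budget in excess-of-subsistence terms: 7·(x − 2) + 7·(y − 5) = 133 − 7·2 − 7·5 = 84.
Substituting, (28/3)·(x − 2) = 84, so x − 2 = 9 and x* = 11.
Then y − 5 = (1/3)·9 = 3, so y* = 8.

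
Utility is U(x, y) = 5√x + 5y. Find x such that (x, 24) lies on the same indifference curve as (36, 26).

x = 64

U(36, 26) = 160.
Set U(x, 24) = 160 and solve.
With y = 24: 5√x = 160 − 5·24 = 40, so √x = 8 and x = 64.
Check: U(64, 24) = 160.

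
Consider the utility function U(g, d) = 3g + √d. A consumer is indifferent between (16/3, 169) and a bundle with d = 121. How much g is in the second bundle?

g = 6

U(16/3, 169) = 29.
Set U(g, 121) = 29 and solve.
With d = 121: √121 = 11, so 3g = 29 − 11 = 18 and g = 6.
Check: U(6, 121) = 29.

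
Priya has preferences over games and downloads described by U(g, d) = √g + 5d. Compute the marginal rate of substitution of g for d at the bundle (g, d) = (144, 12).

MU_g = 1/(2√g), MU_d = 5.
MRS = 1/(2√g) ÷ 5.
At (144, 12): MRS = 1/120.
So at (144, 12) the consumer would give up 1/120 units of d for one more unit of g.

MRS = 1/120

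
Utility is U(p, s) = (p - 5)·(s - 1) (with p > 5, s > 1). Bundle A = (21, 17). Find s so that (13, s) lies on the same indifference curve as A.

s = 33

U(21, 17) = 256.
Set U(13, s) = 256 and solve.
With p = 13: (13 − 5) = 8, so (s − 1) = 256/8 = 32.
So s = 1 + 32 = 33.
Check: U(13, 33) = 256.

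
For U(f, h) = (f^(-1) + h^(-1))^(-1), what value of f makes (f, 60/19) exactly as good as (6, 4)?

U depends on (f, h) only through S = f^(-1) + h^(-1), so equal utility means equal S. At (6, 4): S = 5/12.
With h = 60/19: (60/19)^(-1) = 19/60, so f^(-1) = 5/12 − 19/60 = 0.1.
Hence f = 1/0.1 = 10.
Check: U(10, 60/19) = 2.4.

f = 10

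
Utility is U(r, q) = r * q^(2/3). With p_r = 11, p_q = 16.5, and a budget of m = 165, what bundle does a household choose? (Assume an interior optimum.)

r* = 9, q* = 4

MU_r = q^(2/3) and MU_q = 2/3·r·q^(-1/3).
MRS = MU_r/MU_q = (1.5)·q/r.
Tangency: set MRS = p_r/p_q = 11/16.5 = 2/3.
So (1.5)·q/r = 2/3, i.e. q = (4/9)·r.
Substitute into the budget 11·r + 16.5·q = 165: (55/3)·r = 165, so r* = 9.
Then q* = (4/9)·9 = 4.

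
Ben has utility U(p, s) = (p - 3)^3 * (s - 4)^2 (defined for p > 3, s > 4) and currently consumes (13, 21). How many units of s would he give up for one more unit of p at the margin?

MU_p = 3·(p−3)^2·(s−4)^2, MU_s = 2·(p−3)^3·(s−4).
MRS = (3/2)·(s−4)/(p−3).
At (13, 21): MRS = 2.55.
That is, one extra unit of p is worth 2.55 units of s at the margin.

MRS = 2.55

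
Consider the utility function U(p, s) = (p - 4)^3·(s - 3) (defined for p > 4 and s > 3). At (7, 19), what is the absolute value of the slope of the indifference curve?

MRS = 16

MU_p = 3·(p−4)^2·(s−3), MU_s = (p−4)^3.
MRS = (3/1)·(s−3)/(p−4).
At (7, 19): MRS = 16.
That is, one extra unit of p is worth 16 units of s at the margin.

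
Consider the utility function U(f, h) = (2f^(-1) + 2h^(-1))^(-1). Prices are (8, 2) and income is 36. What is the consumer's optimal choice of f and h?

For CES with ρ = -1, MRS = (h/f)^2.
Tangency: set MRS = p_f/p_h = 8/2 = 4.
So (h/f)^2 = 4; taking the square root, h/f = 2, i.e. h = 2·f.
Substitute into the budget 8·f + 2·h = 36: 12·f = 36, so f* = 3 and h* = 2·3 = 6.

f* = 3, h* = 6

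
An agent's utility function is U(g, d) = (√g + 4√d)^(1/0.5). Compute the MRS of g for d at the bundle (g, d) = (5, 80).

MRS = 1

For CES with ρ = 0.5, MRS = (1/4)·√(d/g).
At (5, 80): MRS = 1.
So at (5, 80) the consumer would give up 1 units of d for one more unit of g.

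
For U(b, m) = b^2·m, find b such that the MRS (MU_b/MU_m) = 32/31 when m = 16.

b = 31

MU_b = 2·b·m and MU_m = b^2.
MRS = MU_b/MU_m = (2/1)·m/b.
Substitute m = 16: MRS = 32/b. Setting 32/b = 32/31 gives b = 32/(32/31) = 31.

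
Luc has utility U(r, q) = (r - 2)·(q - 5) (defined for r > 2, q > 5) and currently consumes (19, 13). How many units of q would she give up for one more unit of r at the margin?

MU_r = (q−5), MU_q = (r−2).
MRS = (q−5)/(r−2).
At (19, 13): MRS = 8/17.
The indifference curve has slope −8/17 at this bundle.

MRS = 8/17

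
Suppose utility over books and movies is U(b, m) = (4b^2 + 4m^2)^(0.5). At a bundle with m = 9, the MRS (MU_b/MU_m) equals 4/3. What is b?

b = 12

For CES with ρ = 2, MRS = (m/b)^(-1).
Setting (9/b)^(-1) = 4/3 gives 9/b = 0.75 and b = 12.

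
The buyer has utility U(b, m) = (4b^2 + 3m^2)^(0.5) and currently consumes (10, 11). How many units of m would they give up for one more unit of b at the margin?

MRS = 40/33

For CES with ρ = 2, MRS = (4/3)·(m/b)^(-1).
At (10, 11): MRS = 40/33.
That is, one extra unit of b is worth 40/33 units of m at the margin.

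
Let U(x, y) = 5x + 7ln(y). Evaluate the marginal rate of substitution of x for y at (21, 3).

MRS = 15/7

MU_x = 5, MU_y = 7/y.
MRS = 5 ÷ (7/y).
At (21, 3): MRS = 15/7.
The indifference curve has slope −15/7 at this bundle.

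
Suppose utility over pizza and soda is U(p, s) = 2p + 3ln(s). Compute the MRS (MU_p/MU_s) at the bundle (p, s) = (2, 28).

MRS = 56/3

MU_p = 2, MU_s = 3/s.
MRS = 2 ÷ (3/s).
At (2, 28): MRS = 56/3.
So at (2, 28) the consumer would give up 56/3 units of s for one more unit of p.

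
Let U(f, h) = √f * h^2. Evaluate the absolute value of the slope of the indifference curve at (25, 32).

MU_f = 0.5·f^(-0.5)·h^2 and MU_h = 2·√f·h.
MRS = MU_f/MU_h = (0.25)·h/f.
At (25, 32): MRS = 8/25.
So at (25, 32) the consumer would give up 8/25 units of h for one more unit of f.

MRS = 8/25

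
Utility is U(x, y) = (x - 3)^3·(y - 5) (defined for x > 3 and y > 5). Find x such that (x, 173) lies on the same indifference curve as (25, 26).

x = 14

U(25, 26) = 223608.
Set U(x, 173) = 223608 and solve.
With y = 173: (173 − 5) = 168, so (x − 3)^3 = 223608/168 = 1331.
Taking the cube root (with x > 3): x − 3 = 11, so x = 14.
Check: U(14, 173) = 223608.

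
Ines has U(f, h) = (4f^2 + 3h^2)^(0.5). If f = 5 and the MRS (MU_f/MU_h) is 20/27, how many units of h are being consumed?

For CES with ρ = 2, MRS = (4/3)·(h/f)^(-1).
Setting (4/3)·(h/5)^(-1) = 20/27 gives (h/5)^(-1) = 5/9, so h/5 = 1.8 and h = 9.

h = 9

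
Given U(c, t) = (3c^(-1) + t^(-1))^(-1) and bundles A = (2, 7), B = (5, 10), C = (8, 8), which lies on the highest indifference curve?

Evaluate utility at each bundle:
U(A) = 0.609.
U(B) = 1.429.
U(C) = 2.000.
Highest utility is C, so C ≻ B ≻ A.

Bundle C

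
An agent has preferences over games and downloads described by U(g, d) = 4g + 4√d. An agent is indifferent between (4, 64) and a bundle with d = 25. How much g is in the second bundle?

U(4, 64) = 48.
Set U(g, 25) = 48 and solve.
With d = 25: √25 = 5, so 4g = 48 − 4·5 = 28 and g = 7.
Check: U(7, 25) = 48.

g = 7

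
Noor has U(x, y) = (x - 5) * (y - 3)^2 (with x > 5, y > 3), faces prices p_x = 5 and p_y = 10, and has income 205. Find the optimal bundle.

x* = 15, y* = 13

MU_x = (y−3)^2, MU_y = 2·(x−5)·(y−3).
MRS = (1/2)·(y−3)/(x−5).
Tangency: set MRS = p_x/p_y = 5/10 = 0.5.
So (1/2)·(y − 3)/(x − 5) = 0.5, i.e. (y − 3) = (x − 5).
Rewrite the budget in excess-of-subsistence terms: 5·(x − 5) + 10·(y − 3) = 205 − 5·5 − 10·3 = 150.
Substituting, 15·(x − 5) = 150, so x − 5 = 10 and x* = 15.
Then y − 3 = 10, so y* = 13.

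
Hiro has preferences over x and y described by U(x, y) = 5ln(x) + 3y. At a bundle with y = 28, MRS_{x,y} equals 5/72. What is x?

MU_x = 5/x, MU_y = 3.
MRS = 5/x ÷ 3.
MRS depends only on x: (5/3)/x = 5/72 ⇒ x = (5/3)/(5/72) = 24.

x = 24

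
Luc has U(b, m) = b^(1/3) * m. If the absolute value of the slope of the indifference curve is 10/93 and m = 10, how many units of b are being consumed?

b = 31

MU_b = 1/3·b^(-2/3)·m and MU_m = b^(1/3).
MRS = MU_b/MU_m = (1/3)·m/b.
Substitute m = 10: MRS = (10/3)/b. Setting (10/3)/b = 10/93 gives b = (10/3)/(10/93) = 31.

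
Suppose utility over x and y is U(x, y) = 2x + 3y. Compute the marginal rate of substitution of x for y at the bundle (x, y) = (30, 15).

MU_x = 2, MU_y = 3, so MRS = 2/3 at every bundle.
At (30, 15): MRS = 2/3.
So at (30, 15) the consumer would give up 2/3 units of y for one more unit of x.

MRS = 2/3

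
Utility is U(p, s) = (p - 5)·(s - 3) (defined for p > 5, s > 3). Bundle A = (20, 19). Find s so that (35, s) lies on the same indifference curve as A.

U(20, 19) = 240.
Set U(35, s) = 240 and solve.
With p = 35: (35 − 5) = 30, so (s − 3) = 240/30 = 8.
So s = 3 + 8 = 11.
Check: U(35, 11) = 240.

s = 11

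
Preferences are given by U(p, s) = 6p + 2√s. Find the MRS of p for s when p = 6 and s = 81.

MU_p = 6, MU_s = 2/(2√s).
MRS = 6 ÷ (2/(2√s)).
At (6, 81): MRS = 54.
That is, one extra unit of p is worth 54 units of s at the margin.

MRS = 54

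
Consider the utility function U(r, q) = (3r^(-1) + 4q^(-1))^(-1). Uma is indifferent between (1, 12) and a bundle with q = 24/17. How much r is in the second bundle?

U depends on (r, q) only through S = 3r^(-1) + 4q^(-1), so equal utility means equal S. At (1, 12): S = 10/3.
With q = 24/17: 4·(24/17)^(-1) = 17/6, so 3r^(-1) = 10/3 − 17/6 = 0.5, i.e. r^(-1) = 1/6.
Hence r = 1/(1/6) = 6.
Check: U(6, 24/17) = 0.3.

r = 6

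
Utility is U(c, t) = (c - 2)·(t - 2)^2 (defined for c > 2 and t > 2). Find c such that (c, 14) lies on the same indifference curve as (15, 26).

U(15, 26) = 7488.
Set U(c, 14) = 7488 and solve.
With t = 14: (14 − 2)^2 = 144, so (c − 2) = 7488/144 = 52.
So c = 2 + 52 = 54.
Check: U(54, 14) = 7488.

c = 54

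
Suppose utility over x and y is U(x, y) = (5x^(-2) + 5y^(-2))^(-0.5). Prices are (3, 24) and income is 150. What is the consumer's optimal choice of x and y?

For CES with ρ = -2, MRS = (y/x)^3.
Tangency: set MRS = p_x/p_y = 3/24 = 0.125.
So (y/x)^3 = 0.125; taking the cube root, y/x = 0.5, i.e. y = 0.5·x.
Substitute into the budget 3·x + 24·y = 150: 15·x = 150, so x* = 10 and y* = 0.5·10 = 5.

x* = 10, y* = 5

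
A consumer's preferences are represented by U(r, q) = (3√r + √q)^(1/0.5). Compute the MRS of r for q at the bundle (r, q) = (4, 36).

MRS = 9

For CES with ρ = 0.5, MRS = (3/1)·√(q/r).
At (4, 36): MRS = 9.
The indifference curve has slope −9 at this bundle.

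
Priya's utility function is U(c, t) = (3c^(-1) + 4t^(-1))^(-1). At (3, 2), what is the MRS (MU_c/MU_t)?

MRS = 1/3

For CES with ρ = -1, MRS = (3/4)·(t/c)^2.
At (3, 2): MRS = 1/3.
The indifference curve has slope −1/3 at this bundle.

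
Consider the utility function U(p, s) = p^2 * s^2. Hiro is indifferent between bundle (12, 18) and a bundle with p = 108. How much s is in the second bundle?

U(12, 18) = 46656.
Set U(108, s) = 46656 and solve.
With p = 108: 108^2 = 11664, so s^2 = 46656/11664 = 4; taking the square root, s = 2.
Check: U(108, 2) = 46656.

s = 2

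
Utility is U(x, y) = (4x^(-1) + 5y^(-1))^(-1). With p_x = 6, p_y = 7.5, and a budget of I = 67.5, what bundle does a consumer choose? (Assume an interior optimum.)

For CES with ρ = -1, MRS = (4/5)·(y/x)^2.
Tangency: set MRS = p_x/p_y = 6/7.5 = 0.8.
So (y/x)^2 = 1; taking the square root, y/x = 1, i.e. y = x.
Substitute into the budget 6·x + 7.5·y = 67.5: 13.5·x = 67.5, so x* = 5 and y* = 5.

x* = 5, y* = 5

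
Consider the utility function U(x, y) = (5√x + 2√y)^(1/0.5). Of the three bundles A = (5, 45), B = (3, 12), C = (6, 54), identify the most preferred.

Bundle C

Evaluate utility at each bundle:
U(A) = 605.000.
U(B) = 243.000.
U(C) = 726.000.
Highest utility is C, so C ≻ A ≻ B.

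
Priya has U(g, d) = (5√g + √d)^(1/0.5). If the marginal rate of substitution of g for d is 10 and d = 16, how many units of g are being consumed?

For CES with ρ = 0.5, MRS = (5/1)·√(d/g).
Setting (5/1)·√(16/g) = 10 gives √(16/g) = 2, so 16/g = 4 and g = 4.

g = 4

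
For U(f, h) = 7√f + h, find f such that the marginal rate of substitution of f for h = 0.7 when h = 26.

f = 25

MU_f = 7/(2√f), MU_h = 1.
MRS = 7/(2√f) ÷ 1.
MRS depends only on f: 3.5/√f = 0.7 ⇒ √f = 3.5/0.7 = 5 ⇒ f = 25.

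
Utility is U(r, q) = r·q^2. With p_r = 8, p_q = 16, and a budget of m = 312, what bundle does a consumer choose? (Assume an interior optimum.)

r* = 13, q* = 13

MU_r = q^2 and MU_q = 2·r·q.
MRS = MU_r/MU_q = (1/2)·q/r.
Tangency: set MRS = p_r/p_q = 8/16 = 0.5.
So (1/2)·q/r = 0.5, i.e. q = r.
Substitute into the budget 8·r + 16·q = 312: 24·r = 312, so r* = 13.
Then q* = 13.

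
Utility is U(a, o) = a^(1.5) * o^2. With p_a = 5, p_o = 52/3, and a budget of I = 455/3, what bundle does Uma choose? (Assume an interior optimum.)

MU_a = 1.5·√a·o^2 and MU_o = 2·a^(1.5)·o.
MRS = MU_a/MU_o = (0.75)·o/a.
Tangency: set MRS = p_a/p_o = 5/(52/3) = 15/52.
So (0.75)·o/a = 15/52, i.e. o = (5/13)·a.
Substitute into the budget 5·a + (52/3)·o = 455/3: (35/3)·a = 455/3, so a* = 13.
Then o* = (5/13)·13 = 5.

a* = 13, o* = 5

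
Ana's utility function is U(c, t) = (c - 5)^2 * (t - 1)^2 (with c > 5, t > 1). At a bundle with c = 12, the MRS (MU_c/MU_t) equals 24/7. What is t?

t = 25

MU_c = 2·(c−5)·(t−1)^2, MU_t = 2·(c−5)^2·(t−1).
MRS = (t−1)/(c−5).
Substitute c = 12: MRS = (t − 1)/7. Setting this equal to 24/7 gives t − 1 = (24/7)·7 = 24, so t = 25.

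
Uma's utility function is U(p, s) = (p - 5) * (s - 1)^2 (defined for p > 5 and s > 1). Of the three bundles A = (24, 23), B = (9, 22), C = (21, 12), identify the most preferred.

Bundle A

Evaluate utility at each bundle:
U(A) = 9196.
U(B) = 1764.
U(C) = 1936.
Highest utility is A, so A ≻ C ≻ B.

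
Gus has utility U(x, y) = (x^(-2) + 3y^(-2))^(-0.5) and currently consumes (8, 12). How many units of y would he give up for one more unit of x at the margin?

MRS = 1.125

For CES with ρ = -2, MRS = (1/3)·(y/x)^3.
At (8, 12): MRS = 1.125.
The indifference curve has slope −1.125 at this bundle.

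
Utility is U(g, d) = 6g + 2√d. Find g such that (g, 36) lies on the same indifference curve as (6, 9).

U(6, 9) = 42.
Set U(g, 36) = 42 and solve.
With d = 36: √36 = 6, so 6g = 42 − 2·6 = 30 and g = 5.
Check: U(5, 36) = 42.

g = 5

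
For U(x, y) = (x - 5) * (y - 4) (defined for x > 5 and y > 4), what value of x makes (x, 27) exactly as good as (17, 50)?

U(17, 50) = 552.
Set U(x, 27) = 552 and solve.
With y = 27: (27 − 4) = 23, so (x − 5) = 552/23 = 24.
So x = 5 + 24 = 29.
Check: U(29, 27) = 552.

x = 29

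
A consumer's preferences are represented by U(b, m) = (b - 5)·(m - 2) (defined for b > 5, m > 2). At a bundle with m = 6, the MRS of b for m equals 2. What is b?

b = 7

MU_b = (m−2), MU_m = (b−5).
MRS = (m−2)/(b−5).
Substitute m = 6: MRS = 4/(b − 5). Setting this equal to 2 gives b − 5 = 4/2 = 2, so b = 7.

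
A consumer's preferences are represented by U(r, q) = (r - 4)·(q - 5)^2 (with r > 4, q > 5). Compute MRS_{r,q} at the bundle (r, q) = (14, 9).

MRS = 0.2

MU_r = (q−5)^2, MU_q = 2·(r−4)·(q−5).
MRS = (1/2)·(q−5)/(r−4).
At (14, 9): MRS = 0.2.
So at (14, 9) the consumer would give up 0.2 units of q for one more unit of r.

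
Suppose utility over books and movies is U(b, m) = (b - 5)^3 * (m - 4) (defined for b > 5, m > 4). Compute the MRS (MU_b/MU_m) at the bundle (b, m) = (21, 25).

MU_b = 3·(b−5)^2·(m−4), MU_m = (b−5)^3.
MRS = (3/1)·(m−4)/(b−5).
At (21, 25): MRS = 63/16.
That is, one extra unit of b is worth 63/16 units of m at the margin.

MRS = 63/16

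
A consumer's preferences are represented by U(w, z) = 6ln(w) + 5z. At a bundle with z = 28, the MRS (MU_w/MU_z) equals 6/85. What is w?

MU_w = 6/w, MU_z = 5.
MRS = 6/w ÷ 5.
MRS depends only on w: 1.2/w = 6/85 ⇒ w = 1.2/(6/85) = 17.

w = 17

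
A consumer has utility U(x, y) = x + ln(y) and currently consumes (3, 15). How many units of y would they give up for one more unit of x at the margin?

MRS = 15

MU_x = 1, MU_y = 1/y.
MRS = 1 ÷ (1/y).
At (3, 15): MRS = 15.
So at (3, 15) the consumer would give up 15 units of y for one more unit of x.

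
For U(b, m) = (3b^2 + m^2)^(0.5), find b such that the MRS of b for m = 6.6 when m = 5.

For CES with ρ = 2, MRS = (3/1)·(m/b)^(-1).
Setting (3/1)·(5/b)^(-1) = 6.6 gives (5/b)^(-1) = 2.2, so 5/b = 5/11 and b = 11.

b = 11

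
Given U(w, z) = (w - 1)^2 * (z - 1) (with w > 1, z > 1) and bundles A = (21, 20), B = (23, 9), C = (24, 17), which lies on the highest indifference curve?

Evaluate utility at each bundle:
U(A) = 7600.
U(B) = 3872.
U(C) = 8464.
Highest utility is C, so C ≻ A ≻ B.

Bundle C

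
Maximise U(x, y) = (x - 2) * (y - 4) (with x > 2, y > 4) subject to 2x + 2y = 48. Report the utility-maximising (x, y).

MU_x = (y−4), MU_y = (x−2).
MRS = (y−4)/(x−2).
Tangency: set MRS = p_x/p_y = 2/2 = 1.
So (y − 4)/(x − 2) = 1, i.e. (y − 4) = (x − 2).
Rewrite the budget in excess-of-subsistence terms: 2·(x − 2) + 2·(y − 4) = 48 − 2·2 − 2·4 = 36.
Substituting, 4·(x − 2) = 36, so x − 2 = 9 and x* = 11.
Then y − 4 = 9, so y* = 13.

x* = 11, y* = 13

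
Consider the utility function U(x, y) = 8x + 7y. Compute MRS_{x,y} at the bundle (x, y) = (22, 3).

MU_x = 8, MU_y = 7, so MRS = 8/7 at every bundle.
At (22, 3): MRS = 8/7.
The indifference curve has slope −8/7 at this bundle.

MRS = 8/7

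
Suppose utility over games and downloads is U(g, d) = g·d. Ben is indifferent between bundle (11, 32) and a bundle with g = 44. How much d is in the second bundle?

d = 8

U(11, 32) = 352.
Set U(44, d) = 352 and solve.
With g = 44: d = 352/44 = 8.
Check: U(44, 8) = 352.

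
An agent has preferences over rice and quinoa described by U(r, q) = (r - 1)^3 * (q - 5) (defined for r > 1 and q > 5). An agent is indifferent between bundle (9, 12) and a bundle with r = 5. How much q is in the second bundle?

q = 61

U(9, 12) = 3584.
Set U(5, q) = 3584 and solve.
With r = 5: (5 − 1)^3 = 64, so (q − 5) = 3584/64 = 56.
So q = 5 + 56 = 61.
Check: U(5, 61) = 3584.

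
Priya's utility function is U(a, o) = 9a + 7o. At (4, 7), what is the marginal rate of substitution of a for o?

MU_a = 9, MU_o = 7, so MRS = 9/7 at every bundle.
At (4, 7): MRS = 9/7.
So at (4, 7) the consumer would give up 9/7 units of o for one more unit of a.

MRS = 9/7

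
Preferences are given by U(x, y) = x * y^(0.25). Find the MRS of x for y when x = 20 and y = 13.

MU_x = y^(0.25) and MU_y = 0.25·x·y^(-0.75).
MRS = MU_x/MU_y = (4)·y/x.
At (20, 13): MRS = 2.6.
So at (20, 13) the consumer would give up 2.6 units of y for one more unit of x.

MRS = 2.6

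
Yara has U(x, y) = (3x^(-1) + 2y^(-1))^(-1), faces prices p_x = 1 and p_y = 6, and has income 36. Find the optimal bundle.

x* = 12, y* = 4

For CES with ρ = -1, MRS = (3/2)·(y/x)^2.
Tangency: set MRS = p_x/p_y = 1/6.
So (y/x)^2 = 1/9; taking the square root, y/x = 1/3, i.e. y = (1/3)·x.
Substitute into the budget 1·x + 6·y = 36: 3·x = 36, so x* = 12 and y* = (1/3)·12 = 4.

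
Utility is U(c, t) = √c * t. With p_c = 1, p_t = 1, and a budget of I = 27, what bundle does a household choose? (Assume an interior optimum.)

c* = 9, t* = 18

MU_c = 0.5·c^(-0.5)·t and MU_t = √c.
MRS = MU_c/MU_t = (0.5)·t/c.
Tangency: set MRS = p_c/p_t = 1/1 = 1.
So (0.5)·t/c = 1, i.e. t = 2·c.
Substitute into the budget 1·c + 1·t = 27: 3·c = 27, so c* = 9.
Then t* = 2·9 = 18.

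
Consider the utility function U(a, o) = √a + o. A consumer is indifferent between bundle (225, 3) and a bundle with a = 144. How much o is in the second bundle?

o = 6

U(225, 3) = 18.
Set U(144, o) = 18 and solve.
With a = 144: √144 = 12, so o = 18 − 12 = 6.
Check: U(144, 6) = 18.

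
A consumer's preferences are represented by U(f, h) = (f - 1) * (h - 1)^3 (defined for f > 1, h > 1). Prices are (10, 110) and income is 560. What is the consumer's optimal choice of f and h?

f* = 12, h* = 4

MU_f = (h−1)^3, MU_h = 3·(f−1)·(h−1)^2.
MRS = (1/3)·(h−1)/(f−1).
Tangency: set MRS = p_f/p_h = 10/110 = 1/11.
So (1/3)·(h − 1)/(f − 1) = 1/11, i.e. (h − 1) = (3/11)·(f − 1).
Rewrite the budget in excess-of-subsistence terms: 10·(f − 1) + 110·(h − 1) = 560 − 10·1 − 110·1 = 440.
Substituting, 40·(f − 1) = 440, so f − 1 = 11 and f* = 12.
Then h − 1 = (3/11)·11 = 3, so h* = 4.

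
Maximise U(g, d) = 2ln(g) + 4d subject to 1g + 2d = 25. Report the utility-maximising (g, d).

g* = 1, d* = 12

MU_g = 2/g, MU_d = 4.
MRS = 2/g ÷ 4.
Tangency: set MRS = p_g/p_d = 1/2 = 0.5.
MRS depends only on g: 0.5/g = 0.5 ⇒ g* = 0.5/0.5 = 1.
From the budget, 2·d = 25 − 1·1 = 24, so d* = 12.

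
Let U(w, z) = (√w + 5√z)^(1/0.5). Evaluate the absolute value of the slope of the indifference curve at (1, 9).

For CES with ρ = 0.5, MRS = (1/5)·√(z/w).
At (1, 9): MRS = 0.6.
That is, one extra unit of w is worth 0.6 units of z at the margin.

MRS = 0.6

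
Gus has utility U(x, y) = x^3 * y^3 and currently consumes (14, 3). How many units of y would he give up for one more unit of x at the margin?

MRS = 3/14

MU_x = 3·x^2·y^3 and MU_y = 3·x^3·y^2.
MRS = MU_x/MU_y = y/x.
At (14, 3): MRS = 3/14.
That is, one extra unit of x is worth 3/14 units of y at the margin.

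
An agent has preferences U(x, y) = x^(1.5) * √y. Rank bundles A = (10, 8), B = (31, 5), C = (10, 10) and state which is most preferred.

Evaluate utility at each bundle:
U(A) = 89.443.
U(B) = 385.947.
U(C) = 100.000.
Highest utility is B, so B ≻ C ≻ A.

Bundle B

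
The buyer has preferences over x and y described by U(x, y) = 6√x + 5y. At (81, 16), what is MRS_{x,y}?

MU_x = 6/(2√x), MU_y = 5.
MRS = 6/(2√x) ÷ 5.
At (81, 16): MRS = 1/15.
So at (81, 16) the consumer would give up 1/15 units of y for one more unit of x.

MRS = 1/15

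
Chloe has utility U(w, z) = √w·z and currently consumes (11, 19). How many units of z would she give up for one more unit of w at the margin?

MU_w = 0.5·w^(-0.5)·z and MU_z = √w.
MRS = MU_w/MU_z = (0.5)·z/w.
At (11, 19): MRS = 19/22.
So at (11, 19) the consumer would give up 19/22 units of z for one more unit of w.

MRS = 19/22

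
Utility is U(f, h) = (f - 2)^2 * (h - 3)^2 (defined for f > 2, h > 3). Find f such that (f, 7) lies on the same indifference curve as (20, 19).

U(20, 19) = 82944.
Set U(f, 7) = 82944 and solve.
With h = 7: (7 − 3)^2 = 16, so (f − 2)^2 = 82944/16 = 5184.
Taking the square root (with f > 2): f − 2 = 72, so f = 74.
Check: U(74, 7) = 82944.

f = 74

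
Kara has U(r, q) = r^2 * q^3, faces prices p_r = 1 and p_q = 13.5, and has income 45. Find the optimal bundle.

r* = 18, q* = 2

MU_r = 2·r·q^3 and MU_q = 3·r^2·q^2.
MRS = MU_r/MU_q = (2/3)·q/r.
Tangency: set MRS = p_r/p_q = 1/13.5 = 2/27.
So (2/3)·q/r = 2/27, i.e. q = (1/9)·r.
Substitute into the budget 1·r + 13.5·q = 45: 2.5·r = 45, so r* = 18.
Then q* = (1/9)·18 = 2.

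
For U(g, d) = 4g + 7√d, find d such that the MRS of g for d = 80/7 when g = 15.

d = 100

MU_g = 4, MU_d = 7/(2√d).
MRS = 4 ÷ (7/(2√d)).
MRS depends only on d: (8/7)·√d = 80/7 ⇒ √d = (80/7)/(8/7) = 10 ⇒ d = 100.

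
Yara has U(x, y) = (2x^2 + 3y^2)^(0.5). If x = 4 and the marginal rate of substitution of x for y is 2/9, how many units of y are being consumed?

For CES with ρ = 2, MRS = (2/3)·(y/x)^(-1).
Setting (2/3)·(y/4)^(-1) = 2/9 gives (y/4)^(-1) = 1/3, so y/4 = 3 and y = 12.

y = 12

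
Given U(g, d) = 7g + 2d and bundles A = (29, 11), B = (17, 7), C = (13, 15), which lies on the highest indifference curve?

Evaluate utility at each bundle:
U(A) = 225.
U(B) = 133.
U(C) = 121.
Highest utility is A, so A ≻ B ≻ C.

Bundle A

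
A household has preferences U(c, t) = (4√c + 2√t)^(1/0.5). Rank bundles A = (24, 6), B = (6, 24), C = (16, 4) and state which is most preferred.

Bundle A

Evaluate utility at each bundle:
U(A) = 600.000.
U(B) = 384.000.
U(C) = 400.000.
Highest utility is A, so A ≻ C ≻ B.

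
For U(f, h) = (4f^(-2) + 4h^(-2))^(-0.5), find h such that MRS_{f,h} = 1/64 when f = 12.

For CES with ρ = -2, MRS = (h/f)^3.
Setting (h/12)^3 = 1/64 gives h/12 = 0.25 and h = 3.

h = 3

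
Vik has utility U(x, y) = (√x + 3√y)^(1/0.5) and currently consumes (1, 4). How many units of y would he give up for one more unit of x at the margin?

MRS = 2/3

For CES with ρ = 0.5, MRS = (1/3)·√(y/x).
At (1, 4): MRS = 2/3.
So at (1, 4) the consumer would give up 2/3 units of y for one more unit of x.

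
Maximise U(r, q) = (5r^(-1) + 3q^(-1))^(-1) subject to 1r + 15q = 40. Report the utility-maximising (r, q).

For CES with ρ = -1, MRS = (5/3)·(q/r)^2.
Tangency: set MRS = p_r/p_q = 1/15.
So (q/r)^2 = 1/25; taking the square root, q/r = 0.2, i.e. q = 0.2·r.
Substitute into the budget 1·r + 15·q = 40: 4·r = 40, so r* = 10 and q* = 0.2·10 = 2.

r* = 10, q* = 2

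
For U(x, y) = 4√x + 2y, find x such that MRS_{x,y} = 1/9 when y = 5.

x = 81

MU_x = 4/(2√x), MU_y = 2.
MRS = 4/(2√x) ÷ 2.
MRS depends only on x: 1/√x = 1/9 ⇒ √x = 1/(1/9) = 9 ⇒ x = 81.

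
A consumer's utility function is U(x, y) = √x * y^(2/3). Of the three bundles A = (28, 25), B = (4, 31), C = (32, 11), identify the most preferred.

Bundle A

Evaluate utility at each bundle:
U(A) = 45.242.
U(B) = 19.737.
U(C) = 27.979.
Highest utility is A, so A ≻ C ≻ B.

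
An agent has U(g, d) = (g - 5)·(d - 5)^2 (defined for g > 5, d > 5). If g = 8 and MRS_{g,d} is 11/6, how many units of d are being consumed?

d = 16

MU_g = (d−5)^2, MU_d = 2·(g−5)·(d−5).
MRS = (1/2)·(d−5)/(g−5).
Substitute g = 8: MRS = (d − 5)/6. Setting this equal to 11/6 gives d − 5 = (11/6)·6 = 11, so d = 16.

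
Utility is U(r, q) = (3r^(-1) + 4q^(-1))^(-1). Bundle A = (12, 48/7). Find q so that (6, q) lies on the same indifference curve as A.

q = 12

U depends on (r, q) only through S = 3r^(-1) + 4q^(-1), so equal utility means equal S. At (12, 48/7): S = 5/6.
With r = 6: 3·6^(-1) = 0.5, so 4q^(-1) = 5/6 − 0.5 = 1/3, i.e. q^(-1) = 1/12.
Hence q = 1/(1/12) = 12.
Check: U(6, 12) = 1.2.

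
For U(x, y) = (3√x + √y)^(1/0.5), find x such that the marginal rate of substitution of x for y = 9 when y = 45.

x = 5

For CES with ρ = 0.5, MRS = (3/1)·√(y/x).
Setting (3/1)·√(45/x) = 9 gives √(45/x) = 3, so 45/x = 9 and x = 5.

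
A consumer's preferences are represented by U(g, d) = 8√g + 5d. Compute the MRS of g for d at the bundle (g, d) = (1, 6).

MRS = 0.8

MU_g = 8/(2√g), MU_d = 5.
MRS = 8/(2√g) ÷ 5.
At (1, 6): MRS = 0.8.
That is, one extra unit of g is worth 0.8 units of d at the margin.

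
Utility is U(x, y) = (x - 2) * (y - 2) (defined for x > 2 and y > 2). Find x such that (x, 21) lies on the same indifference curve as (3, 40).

x = 4

U(3, 40) = 38.
Set U(x, 21) = 38 and solve.
With y = 21: (21 − 2) = 19, so (x − 2) = 38/19 = 2.
So x = 2 + 2 = 4.
Check: U(4, 21) = 38.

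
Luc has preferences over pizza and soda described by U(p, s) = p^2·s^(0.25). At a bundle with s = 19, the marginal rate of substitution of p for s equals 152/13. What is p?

p = 13

MU_p = 2·p·s^(0.25) and MU_s = 0.25·p^2·s^(-0.75).
MRS = MU_p/MU_s = (8)·s/p.
Substitute s = 19: MRS = 152/p. Setting 152/p = 152/13 gives p = 152/(152/13) = 13.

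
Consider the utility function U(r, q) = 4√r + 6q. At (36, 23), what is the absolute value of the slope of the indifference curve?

MU_r = 4/(2√r), MU_q = 6.
MRS = 4/(2√r) ÷ 6.
At (36, 23): MRS = 1/18.
The indifference curve has slope −1/18 at this bundle.

MRS = 1/18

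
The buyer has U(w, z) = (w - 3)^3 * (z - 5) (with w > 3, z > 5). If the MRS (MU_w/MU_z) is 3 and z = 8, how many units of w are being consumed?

MU_w = 3·(w−3)^2·(z−5), MU_z = (w−3)^3.
MRS = (3/1)·(z−5)/(w−3).
Substitute z = 8: MRS = 9/(w − 3). Setting this equal to 3 gives w − 3 = 9/3 = 3, so w = 6.

w = 6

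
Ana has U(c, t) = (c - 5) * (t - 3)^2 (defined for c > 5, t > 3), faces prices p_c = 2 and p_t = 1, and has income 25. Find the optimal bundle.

MU_c = (t−3)^2, MU_t = 2·(c−5)·(t−3).
MRS = (1/2)·(t−3)/(c−5).
Tangency: set MRS = p_c/p_t = 2/1 = 2.
So (1/2)·(t − 3)/(c − 5) = 2, i.e. (t − 3) = 4·(c − 5).
Rewrite the budget in excess-of-subsistence terms: 2·(c − 5) + 1·(t − 3) = 25 − 2·5 − 1·3 = 12.
Substituting, 6·(c − 5) = 12, so c − 5 = 2 and c* = 7.
Then t − 3 = 4·2 = 8, so t* = 11.

c* = 7, t* = 11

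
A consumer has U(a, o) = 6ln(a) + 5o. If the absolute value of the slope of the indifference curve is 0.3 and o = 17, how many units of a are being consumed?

a = 4

MU_a = 6/a, MU_o = 5.
MRS = 6/a ÷ 5.
MRS depends only on a: 1.2/a = 0.3 ⇒ a = 1.2/0.3 = 4.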